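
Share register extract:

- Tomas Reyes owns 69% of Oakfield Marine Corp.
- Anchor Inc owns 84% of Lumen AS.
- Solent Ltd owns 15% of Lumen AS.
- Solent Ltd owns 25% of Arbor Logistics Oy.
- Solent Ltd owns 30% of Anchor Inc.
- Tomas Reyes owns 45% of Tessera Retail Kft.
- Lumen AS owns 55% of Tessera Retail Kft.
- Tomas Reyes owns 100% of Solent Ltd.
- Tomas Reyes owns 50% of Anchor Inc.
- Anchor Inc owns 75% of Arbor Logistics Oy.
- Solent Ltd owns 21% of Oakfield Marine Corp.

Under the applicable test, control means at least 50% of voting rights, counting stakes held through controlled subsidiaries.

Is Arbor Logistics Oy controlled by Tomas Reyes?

Yes

Tomas holds 100% of Solent, so Tomas controls Solent.
Tomas and Solent together hold 50% + 30% = 80% of Anchor, so Tomas controls Anchor.
Solent and Anchor together hold 25% + 75% = 100% of Arbor, so Tomas controls Arbor.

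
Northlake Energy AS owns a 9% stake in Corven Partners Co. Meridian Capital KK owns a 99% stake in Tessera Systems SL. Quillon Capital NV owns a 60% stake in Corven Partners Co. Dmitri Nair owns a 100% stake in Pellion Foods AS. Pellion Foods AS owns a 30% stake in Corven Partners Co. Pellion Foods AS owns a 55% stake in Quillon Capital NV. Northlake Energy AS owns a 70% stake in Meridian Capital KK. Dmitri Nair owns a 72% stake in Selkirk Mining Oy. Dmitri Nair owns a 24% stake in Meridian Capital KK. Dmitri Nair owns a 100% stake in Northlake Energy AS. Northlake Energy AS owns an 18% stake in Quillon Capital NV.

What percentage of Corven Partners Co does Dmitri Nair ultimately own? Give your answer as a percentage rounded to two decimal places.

Dmitri reaches Corven along 4 paths.
Via Northlake → Quillon: 100% × 18% × 60% = 10.8%.
Via Pellion → Quillon: 100% × 55% × 60% = 33%.
Via Northlake: 100% × 9% = 9%.
Via Pellion: 100% × 30% = 30%.
Total: 10.8% + 33% + 9% + 30% = 82.8%.
Rounded: 82.80%.

82.80%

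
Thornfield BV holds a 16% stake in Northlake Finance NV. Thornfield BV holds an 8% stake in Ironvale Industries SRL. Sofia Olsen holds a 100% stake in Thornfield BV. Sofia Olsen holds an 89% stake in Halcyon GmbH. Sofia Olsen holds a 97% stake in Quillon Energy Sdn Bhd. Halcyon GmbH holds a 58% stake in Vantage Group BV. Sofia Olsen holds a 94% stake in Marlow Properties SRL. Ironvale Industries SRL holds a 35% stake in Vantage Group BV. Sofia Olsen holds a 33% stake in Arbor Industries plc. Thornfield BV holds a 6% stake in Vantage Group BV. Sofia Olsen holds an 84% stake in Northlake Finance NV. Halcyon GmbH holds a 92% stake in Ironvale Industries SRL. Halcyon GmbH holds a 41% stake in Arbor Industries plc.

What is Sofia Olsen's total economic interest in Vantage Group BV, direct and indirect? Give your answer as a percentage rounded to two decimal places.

89.08%

Sofia reaches Vantage along 4 paths.
Via Thornfield → Ironvale: 100% × 8% × 35% = 2.8%.
Via Halcyon → Ironvale: 89% × 92% × 35% = 28.658%.
Via Thornfield: 100% × 6% = 6%.
Via Halcyon: 89% × 58% = 51.62%.
Total: 2.8% + 28.658% + 6% + 51.62% = 89.078%.
Rounded: 89.08%.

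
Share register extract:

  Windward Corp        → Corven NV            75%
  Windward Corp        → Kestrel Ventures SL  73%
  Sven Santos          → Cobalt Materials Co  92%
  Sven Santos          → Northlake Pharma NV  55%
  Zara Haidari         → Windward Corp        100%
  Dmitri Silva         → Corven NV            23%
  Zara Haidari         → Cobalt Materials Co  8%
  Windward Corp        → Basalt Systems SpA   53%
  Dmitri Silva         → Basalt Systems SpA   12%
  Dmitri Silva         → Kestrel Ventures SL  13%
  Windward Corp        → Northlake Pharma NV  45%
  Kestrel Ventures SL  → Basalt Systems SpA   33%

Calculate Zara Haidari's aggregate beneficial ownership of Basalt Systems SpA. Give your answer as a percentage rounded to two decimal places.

Zara reaches Basalt along 2 paths.
Via Windward → Kestrel: 100% × 73% × 33% = 24.09%.
Via Windward: 100% × 53% = 53%.
Total: 24.09% + 53% = 77.09%.

77.09%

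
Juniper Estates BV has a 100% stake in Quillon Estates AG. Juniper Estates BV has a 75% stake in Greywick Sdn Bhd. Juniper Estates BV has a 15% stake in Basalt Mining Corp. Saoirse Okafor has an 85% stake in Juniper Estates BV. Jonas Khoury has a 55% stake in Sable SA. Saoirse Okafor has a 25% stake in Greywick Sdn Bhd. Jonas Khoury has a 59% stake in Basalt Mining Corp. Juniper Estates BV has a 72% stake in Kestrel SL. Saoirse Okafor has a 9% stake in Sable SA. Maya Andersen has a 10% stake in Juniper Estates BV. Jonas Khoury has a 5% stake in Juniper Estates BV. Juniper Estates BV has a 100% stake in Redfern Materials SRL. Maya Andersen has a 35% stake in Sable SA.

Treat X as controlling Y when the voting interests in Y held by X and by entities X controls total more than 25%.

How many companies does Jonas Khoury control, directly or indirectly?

Jonas holds 55% of Sable, so Jonas controls Sable.
Jonas holds 59% of Basalt, so Jonas controls Basalt.
No other company's threshold is met.
Jonas controls 2 companies.

2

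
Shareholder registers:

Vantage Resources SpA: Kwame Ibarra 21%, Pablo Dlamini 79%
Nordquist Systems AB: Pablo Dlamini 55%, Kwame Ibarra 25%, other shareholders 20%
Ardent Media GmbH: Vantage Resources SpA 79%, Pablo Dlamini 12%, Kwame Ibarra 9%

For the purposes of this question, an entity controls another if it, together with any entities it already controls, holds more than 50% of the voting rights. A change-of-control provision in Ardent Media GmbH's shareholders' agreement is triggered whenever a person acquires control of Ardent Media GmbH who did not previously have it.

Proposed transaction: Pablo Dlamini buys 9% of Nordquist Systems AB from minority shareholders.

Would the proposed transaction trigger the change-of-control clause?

No

The purchase changes only Pablo's holdings, so Pablo is the only person who could newly come to control Ardent.
Pablo holds 79% of Vantage, so Pablo controls Vantage.
Vantage and Pablo together hold 79% + 12% = 91% of Ardent, so Pablo controls Ardent.
So Pablo already controls Ardent before the transaction.
After the purchase, Pablo's direct stake in Nordquist rises to 55% + 9% = 64%.
Pablo controlled Ardent already, so this is not a new person acquiring control; every other person's position is unchanged or reduced.
No new person acquires control, so the clause is not triggered.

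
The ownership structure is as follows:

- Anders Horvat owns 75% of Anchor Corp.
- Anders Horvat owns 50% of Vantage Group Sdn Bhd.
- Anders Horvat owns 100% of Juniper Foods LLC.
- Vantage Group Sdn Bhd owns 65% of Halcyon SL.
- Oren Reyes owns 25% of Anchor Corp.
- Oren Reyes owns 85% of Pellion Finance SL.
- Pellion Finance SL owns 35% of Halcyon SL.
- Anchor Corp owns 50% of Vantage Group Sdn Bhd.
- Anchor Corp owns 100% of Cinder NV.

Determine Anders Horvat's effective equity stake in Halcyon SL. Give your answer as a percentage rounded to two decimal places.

Anders reaches Halcyon along 2 paths.
Via Vantage: 50% × 65% = 32.5%.
Via Anchor → Vantage: 75% × 50% × 65% = 24.375%.
Total: 32.5% + 24.375% = 56.875%.
Rounded: 56.88%.

56.88%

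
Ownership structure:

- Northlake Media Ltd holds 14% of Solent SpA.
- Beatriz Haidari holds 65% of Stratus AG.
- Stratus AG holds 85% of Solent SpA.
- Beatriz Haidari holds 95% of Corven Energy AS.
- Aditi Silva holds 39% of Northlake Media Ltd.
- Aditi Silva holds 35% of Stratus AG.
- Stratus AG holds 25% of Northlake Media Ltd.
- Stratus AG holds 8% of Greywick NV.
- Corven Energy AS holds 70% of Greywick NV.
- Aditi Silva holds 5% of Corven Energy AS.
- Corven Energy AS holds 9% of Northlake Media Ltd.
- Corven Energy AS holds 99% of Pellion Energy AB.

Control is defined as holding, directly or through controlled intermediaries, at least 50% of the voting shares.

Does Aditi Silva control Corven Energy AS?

Aditi's largest direct stake is 39% in Northlake, which does not meet the threshold, so Aditi controls no company.
In Corven, Aditi's side holds only 5%, not ≥ 50%.
So Aditi does not control Corven.

No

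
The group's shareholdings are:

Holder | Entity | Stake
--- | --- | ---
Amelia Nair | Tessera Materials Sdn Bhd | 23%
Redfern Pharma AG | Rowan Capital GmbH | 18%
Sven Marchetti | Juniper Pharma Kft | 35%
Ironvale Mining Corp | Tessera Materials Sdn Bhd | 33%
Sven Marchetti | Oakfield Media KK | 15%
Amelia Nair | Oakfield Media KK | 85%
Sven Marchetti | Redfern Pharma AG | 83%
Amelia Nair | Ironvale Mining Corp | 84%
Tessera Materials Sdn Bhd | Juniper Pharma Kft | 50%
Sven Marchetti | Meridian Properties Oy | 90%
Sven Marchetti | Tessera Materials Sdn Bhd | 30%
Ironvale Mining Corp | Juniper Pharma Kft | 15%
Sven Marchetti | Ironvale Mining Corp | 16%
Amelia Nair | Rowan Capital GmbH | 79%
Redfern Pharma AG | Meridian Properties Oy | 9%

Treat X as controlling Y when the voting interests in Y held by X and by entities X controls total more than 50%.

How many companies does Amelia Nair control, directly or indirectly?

5

Amelia holds 84% of Ironvale, so Amelia controls Ironvale.
Amelia holds 85% of Oakfield, so Amelia controls Oakfield.
Amelia and Ironvale together hold 23% + 33% = 56% of Tessera, so Amelia controls Tessera.
Amelia holds 79% of Rowan, so Amelia controls Rowan.
Tessera and Ironvale together hold 50% + 15% = 65% of Juniper, so Amelia controls Juniper.
No other company's threshold is met.
Amelia controls 5 companies.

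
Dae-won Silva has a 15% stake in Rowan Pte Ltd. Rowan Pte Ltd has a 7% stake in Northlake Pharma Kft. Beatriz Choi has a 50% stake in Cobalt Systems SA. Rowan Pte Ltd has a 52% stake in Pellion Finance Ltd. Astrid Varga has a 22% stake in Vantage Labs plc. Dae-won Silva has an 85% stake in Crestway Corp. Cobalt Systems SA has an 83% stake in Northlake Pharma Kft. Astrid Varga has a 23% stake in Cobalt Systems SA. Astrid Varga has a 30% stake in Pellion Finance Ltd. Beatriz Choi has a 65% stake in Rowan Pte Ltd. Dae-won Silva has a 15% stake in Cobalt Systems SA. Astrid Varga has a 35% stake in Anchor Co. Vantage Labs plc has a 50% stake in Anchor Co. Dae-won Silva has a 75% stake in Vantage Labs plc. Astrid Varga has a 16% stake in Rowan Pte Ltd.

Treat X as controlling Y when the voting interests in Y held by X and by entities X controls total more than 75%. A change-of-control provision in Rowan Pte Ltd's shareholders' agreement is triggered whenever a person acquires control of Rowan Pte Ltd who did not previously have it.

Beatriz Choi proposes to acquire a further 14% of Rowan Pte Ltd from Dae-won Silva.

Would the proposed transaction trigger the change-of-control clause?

The purchase adds only to Beatriz's holdings (Dae-won's stake shrinks), so Beatriz is the only person who could newly come to control Rowan.
Beatriz's largest direct stake is 65% in Rowan, which does not meet the threshold, so Beatriz controls no company.
In Rowan, Beatriz's side holds only 65%, not > 75%.
So before the transaction, Beatriz does not control Rowan.
After the purchase, Beatriz's direct stake in Rowan rises to 65% + 14% = 79%, and Dae-won's stake falls to 1%.
Beatriz holds 79% of Rowan, so Beatriz controls Rowan.
Beatriz did not control Rowan before and does after, so the clause is triggered.

Yes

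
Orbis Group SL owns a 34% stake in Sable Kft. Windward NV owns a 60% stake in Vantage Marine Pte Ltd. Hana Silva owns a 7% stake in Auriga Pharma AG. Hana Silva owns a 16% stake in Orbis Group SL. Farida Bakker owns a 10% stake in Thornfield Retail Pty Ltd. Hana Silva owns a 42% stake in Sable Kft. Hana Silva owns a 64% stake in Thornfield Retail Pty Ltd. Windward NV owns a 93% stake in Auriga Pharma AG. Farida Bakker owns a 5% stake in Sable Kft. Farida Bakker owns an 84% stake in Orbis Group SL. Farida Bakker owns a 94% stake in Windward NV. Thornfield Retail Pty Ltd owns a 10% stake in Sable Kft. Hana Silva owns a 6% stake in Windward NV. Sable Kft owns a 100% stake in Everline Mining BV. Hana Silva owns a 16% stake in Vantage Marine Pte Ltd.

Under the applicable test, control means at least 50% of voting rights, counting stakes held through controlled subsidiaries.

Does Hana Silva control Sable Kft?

Yes

Hana holds 64% of Thornfield, so Hana controls Thornfield.
Hana and Thornfield together hold 42% + 10% = 52% of Sable, so Hana controls Sable.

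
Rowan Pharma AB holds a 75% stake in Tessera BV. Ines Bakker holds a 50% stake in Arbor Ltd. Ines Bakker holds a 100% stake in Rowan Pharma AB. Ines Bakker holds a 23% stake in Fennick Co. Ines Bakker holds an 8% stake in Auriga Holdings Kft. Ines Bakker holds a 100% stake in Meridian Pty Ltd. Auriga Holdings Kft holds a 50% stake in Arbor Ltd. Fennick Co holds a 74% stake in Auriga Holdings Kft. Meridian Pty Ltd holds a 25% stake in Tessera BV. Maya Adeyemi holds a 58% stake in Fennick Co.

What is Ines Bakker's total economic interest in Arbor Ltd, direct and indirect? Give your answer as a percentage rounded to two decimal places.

62.51%

Ines reaches Arbor along 3 paths.
Via Fennick → Auriga: 23% × 74% × 50% = 8.51%.
Via Auriga: 8% × 50% = 4%.
Direct stake: 50% = 50%.
Total: 8.51% + 4% + 50% = 62.51%.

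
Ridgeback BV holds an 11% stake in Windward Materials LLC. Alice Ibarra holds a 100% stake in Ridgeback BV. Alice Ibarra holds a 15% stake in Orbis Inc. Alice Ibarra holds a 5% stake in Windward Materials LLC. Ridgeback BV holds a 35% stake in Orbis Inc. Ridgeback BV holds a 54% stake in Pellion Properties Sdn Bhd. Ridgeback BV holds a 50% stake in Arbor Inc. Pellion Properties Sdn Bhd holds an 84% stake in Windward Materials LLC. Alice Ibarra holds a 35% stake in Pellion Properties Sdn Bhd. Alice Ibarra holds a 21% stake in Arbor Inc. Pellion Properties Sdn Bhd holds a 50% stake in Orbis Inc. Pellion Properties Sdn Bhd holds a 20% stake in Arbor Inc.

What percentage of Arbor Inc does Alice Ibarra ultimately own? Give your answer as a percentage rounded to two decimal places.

Alice reaches Arbor along 4 paths.
Via Pellion: 35% × 20% = 7%.
Via Ridgeback → Pellion: 100% × 54% × 20% = 10.8%.
Via Ridgeback: 100% × 50% = 50%.
Direct stake: 21% = 21%.
Total: 7% + 10.8% + 50% + 21% = 88.8%.
Rounded: 88.80%.

88.80%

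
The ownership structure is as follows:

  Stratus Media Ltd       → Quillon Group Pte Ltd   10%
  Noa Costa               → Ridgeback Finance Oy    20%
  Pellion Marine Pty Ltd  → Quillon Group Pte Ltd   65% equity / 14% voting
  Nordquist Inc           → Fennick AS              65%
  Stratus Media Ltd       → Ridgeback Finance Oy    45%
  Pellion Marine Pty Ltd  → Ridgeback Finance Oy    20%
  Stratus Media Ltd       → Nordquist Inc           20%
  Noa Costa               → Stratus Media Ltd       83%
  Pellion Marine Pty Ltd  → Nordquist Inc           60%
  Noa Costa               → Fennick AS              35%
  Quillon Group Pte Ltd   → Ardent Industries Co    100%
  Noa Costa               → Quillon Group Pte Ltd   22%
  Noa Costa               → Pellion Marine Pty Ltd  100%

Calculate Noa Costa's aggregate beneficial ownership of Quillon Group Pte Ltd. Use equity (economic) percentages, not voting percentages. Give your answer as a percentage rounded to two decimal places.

95.30%

Noa reaches Quillon along 3 paths.
Via Pellion: 100% × 65% = 65%.
Via Stratus: 83% × 10% = 8.3%.
Direct stake: 22% = 22%.
Total: 65% + 8.3% + 22% = 95.3%.
Rounded: 95.30%.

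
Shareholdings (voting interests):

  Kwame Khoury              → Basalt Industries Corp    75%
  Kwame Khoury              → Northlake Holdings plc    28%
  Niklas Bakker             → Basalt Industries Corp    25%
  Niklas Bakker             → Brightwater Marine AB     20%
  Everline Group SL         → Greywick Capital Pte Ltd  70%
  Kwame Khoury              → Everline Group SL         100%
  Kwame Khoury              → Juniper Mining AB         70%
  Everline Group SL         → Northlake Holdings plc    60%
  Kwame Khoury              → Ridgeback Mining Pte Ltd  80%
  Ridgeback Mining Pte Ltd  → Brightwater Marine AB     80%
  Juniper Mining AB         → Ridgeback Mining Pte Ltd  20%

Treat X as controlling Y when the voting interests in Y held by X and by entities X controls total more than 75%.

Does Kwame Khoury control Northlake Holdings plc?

Kwame holds 100% of Everline, so Kwame controls Everline.
Everline and Kwame together hold 60% + 28% = 88% of Northlake, so Kwame controls Northlake.

Yes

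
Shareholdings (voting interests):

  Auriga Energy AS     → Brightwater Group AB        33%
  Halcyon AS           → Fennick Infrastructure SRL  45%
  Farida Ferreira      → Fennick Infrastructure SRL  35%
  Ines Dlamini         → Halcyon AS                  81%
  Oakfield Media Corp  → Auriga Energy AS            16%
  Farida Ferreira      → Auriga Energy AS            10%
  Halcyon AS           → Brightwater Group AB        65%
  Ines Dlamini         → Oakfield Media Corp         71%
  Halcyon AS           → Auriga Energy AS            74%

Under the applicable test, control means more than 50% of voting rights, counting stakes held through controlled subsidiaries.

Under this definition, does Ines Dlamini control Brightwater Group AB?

Ines holds 71% of Oakfield, so Ines controls Oakfield.
Ines holds 81% of Halcyon, so Ines controls Halcyon.
Halcyon and Oakfield together hold 74% + 16% = 90% of Auriga, so Ines controls Auriga.
Halcyon and Auriga together hold 65% + 33% = 98% of Brightwater, so Ines controls Brightwater.

Yes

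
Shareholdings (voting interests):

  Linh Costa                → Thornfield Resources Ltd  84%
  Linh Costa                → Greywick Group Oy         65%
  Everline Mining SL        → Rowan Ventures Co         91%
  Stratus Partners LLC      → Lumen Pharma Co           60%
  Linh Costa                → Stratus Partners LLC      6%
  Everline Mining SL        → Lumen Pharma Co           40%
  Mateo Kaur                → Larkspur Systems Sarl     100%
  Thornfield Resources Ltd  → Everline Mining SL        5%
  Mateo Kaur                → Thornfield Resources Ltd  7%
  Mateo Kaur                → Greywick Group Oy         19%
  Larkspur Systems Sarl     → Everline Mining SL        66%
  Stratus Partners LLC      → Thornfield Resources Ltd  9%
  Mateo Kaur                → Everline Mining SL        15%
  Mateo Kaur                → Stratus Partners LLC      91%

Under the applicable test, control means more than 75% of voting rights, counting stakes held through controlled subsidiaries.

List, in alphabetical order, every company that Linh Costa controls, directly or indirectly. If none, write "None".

Thornfield Resources Ltd

Linh holds 84% of Thornfield, so Linh controls Thornfield.
No other company's threshold is met.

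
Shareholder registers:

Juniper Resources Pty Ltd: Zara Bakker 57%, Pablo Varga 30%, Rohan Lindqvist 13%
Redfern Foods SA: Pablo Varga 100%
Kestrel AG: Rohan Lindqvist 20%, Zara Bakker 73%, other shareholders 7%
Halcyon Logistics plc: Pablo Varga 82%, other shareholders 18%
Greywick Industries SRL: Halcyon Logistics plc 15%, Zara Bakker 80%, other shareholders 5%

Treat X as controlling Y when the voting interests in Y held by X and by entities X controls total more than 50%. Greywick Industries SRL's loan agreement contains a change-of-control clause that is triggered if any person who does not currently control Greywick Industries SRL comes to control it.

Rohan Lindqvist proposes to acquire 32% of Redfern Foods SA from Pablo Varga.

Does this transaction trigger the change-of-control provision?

No

The purchase adds only to Rohan's holdings (Pablo's stake shrinks), so Rohan is the only person who could newly come to control Greywick.
Rohan's largest direct stake is 20% in Kestrel, which does not meet the threshold, so Rohan controls no company.
Neither Rohan nor any entity Rohan controls holds any voting interest in Greywick.
So before the transaction, Rohan does not control Greywick.
After the purchase, Rohan holds 32% of Redfern directly, and Pablo's stake falls to 68%.
Rohan's side now holds 32% of Redfern, not > 50%, so Rohan still does not control Redfern.
After the transaction, neither Rohan nor any entity Rohan controls holds a voting interest in Greywick, so Rohan still does not control it.
No new person acquires control, so the clause is not triggered.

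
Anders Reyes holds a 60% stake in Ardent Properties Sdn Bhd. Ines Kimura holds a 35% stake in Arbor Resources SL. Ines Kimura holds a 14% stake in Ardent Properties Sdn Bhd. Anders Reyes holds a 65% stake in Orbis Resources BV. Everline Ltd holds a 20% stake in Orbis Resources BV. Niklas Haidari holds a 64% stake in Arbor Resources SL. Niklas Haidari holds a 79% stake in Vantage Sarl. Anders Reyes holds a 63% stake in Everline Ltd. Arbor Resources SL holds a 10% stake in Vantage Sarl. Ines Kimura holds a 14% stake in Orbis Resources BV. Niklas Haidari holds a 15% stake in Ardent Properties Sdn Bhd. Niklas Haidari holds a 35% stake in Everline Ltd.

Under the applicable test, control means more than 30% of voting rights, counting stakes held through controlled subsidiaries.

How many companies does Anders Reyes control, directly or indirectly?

3

Anders holds 63% of Everline, so Anders controls Everline.
Anders holds 60% of Ardent, so Anders controls Ardent.
Everline and Anders together hold 20% + 65% = 85% of Orbis, so Anders controls Orbis.
No other company's threshold is met.
Anders controls 3 companies.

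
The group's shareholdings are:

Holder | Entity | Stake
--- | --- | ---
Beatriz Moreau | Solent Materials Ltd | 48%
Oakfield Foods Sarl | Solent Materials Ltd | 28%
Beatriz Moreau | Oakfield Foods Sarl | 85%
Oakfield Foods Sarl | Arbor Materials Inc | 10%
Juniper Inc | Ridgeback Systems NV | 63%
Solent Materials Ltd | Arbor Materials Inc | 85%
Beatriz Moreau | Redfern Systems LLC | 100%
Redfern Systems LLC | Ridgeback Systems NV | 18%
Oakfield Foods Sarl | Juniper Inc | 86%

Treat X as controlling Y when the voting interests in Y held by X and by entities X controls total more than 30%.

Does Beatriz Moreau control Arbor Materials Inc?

Yes

Beatriz holds 85% of Oakfield, so Beatriz controls Oakfield.
Beatriz and Oakfield together hold 48% + 28% = 76% of Solent, so Beatriz controls Solent.
Oakfield and Solent together hold 10% + 85% = 95% of Arbor, so Beatriz controls Arbor.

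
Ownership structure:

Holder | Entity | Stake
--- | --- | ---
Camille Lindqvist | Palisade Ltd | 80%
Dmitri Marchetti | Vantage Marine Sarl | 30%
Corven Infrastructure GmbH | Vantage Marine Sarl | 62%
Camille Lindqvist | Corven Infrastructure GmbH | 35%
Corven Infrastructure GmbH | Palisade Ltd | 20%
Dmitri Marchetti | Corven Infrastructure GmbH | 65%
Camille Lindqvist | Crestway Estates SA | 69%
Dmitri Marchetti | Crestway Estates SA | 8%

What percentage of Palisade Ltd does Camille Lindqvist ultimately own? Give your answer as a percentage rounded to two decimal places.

Camille reaches Palisade along 2 paths.
Via Corven: 35% × 20% = 7%.
Direct stake: 80% = 80%.
Total: 7% + 80% = 87%.
Rounded: 87.00%.

87.00%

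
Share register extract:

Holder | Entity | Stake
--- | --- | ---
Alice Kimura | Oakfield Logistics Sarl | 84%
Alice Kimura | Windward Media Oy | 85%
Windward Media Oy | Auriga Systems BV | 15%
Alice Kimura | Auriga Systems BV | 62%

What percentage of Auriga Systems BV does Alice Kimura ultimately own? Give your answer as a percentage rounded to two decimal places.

Alice reaches Auriga along 2 paths.
Via Windward: 85% × 15% = 12.75%.
Direct stake: 62% = 62%.
Total: 12.75% + 62% = 74.75%.

74.75%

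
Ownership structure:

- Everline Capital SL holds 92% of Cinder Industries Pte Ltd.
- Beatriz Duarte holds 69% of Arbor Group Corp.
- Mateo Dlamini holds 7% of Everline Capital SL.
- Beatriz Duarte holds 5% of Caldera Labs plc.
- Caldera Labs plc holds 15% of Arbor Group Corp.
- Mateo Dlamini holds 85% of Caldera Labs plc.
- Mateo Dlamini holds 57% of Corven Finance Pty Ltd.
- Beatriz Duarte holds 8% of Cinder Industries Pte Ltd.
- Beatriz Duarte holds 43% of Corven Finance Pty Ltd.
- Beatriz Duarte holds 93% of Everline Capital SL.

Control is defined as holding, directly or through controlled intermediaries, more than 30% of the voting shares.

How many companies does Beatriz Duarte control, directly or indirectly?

4

Beatriz holds 93% of Everline, so Beatriz controls Everline.
Beatriz holds 43% of Corven, so Beatriz controls Corven.
Beatriz holds 69% of Arbor, so Beatriz controls Arbor.
Everline and Beatriz together hold 92% + 8% = 100% of Cinder, so Beatriz controls Cinder.
No other company's threshold is met.
Beatriz controls 4 companies.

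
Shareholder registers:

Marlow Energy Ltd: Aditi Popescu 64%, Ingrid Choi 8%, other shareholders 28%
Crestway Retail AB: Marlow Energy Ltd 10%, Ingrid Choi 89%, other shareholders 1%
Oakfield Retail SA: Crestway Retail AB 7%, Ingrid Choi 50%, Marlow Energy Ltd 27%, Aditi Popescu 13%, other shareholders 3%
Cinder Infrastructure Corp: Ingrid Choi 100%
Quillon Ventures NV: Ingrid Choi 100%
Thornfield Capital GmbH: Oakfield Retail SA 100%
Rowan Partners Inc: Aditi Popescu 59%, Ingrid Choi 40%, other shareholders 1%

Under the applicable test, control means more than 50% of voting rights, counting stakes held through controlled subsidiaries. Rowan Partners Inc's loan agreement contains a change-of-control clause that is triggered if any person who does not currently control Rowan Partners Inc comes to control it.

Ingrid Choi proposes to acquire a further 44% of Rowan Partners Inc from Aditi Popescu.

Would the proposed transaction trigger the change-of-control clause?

The purchase adds only to Ingrid's holdings (Aditi's stake shrinks), so Ingrid is the only person who could newly come to control Rowan.
Ingrid holds 89% of Crestway, so Ingrid controls Crestway.
Crestway and Ingrid together hold 7% + 50% = 57% of Oakfield, so Ingrid controls Oakfield.
Ingrid holds 100% of Cinder, so Ingrid controls Cinder.
Ingrid holds 100% of Quillon, so Ingrid controls Quillon.
Oakfield holds 100% of Thornfield, so Ingrid controls Thornfield.
In Rowan, Ingrid's side holds only 40%, not > 50%.
So before the transaction, Ingrid does not control Rowan.
After the purchase, Ingrid's direct stake in Rowan rises to 40% + 44% = 84%, and Aditi's stake falls to 15%.
Ingrid holds 84% of Rowan, so Ingrid controls Rowan.
Ingrid did not control Rowan before and does after, so the clause is triggered.

Yes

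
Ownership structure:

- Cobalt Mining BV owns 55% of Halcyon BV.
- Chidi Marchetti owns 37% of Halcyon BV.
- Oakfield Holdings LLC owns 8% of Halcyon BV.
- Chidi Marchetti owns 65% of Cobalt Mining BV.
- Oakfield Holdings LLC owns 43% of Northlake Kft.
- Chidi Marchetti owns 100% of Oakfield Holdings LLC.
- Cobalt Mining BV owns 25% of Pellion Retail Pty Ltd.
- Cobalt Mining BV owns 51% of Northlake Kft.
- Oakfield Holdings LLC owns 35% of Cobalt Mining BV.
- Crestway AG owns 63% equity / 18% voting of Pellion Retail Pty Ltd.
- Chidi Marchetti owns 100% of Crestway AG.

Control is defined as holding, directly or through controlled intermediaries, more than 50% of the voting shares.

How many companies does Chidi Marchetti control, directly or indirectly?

Chidi holds 100% of Oakfield, so Chidi controls Oakfield.
Chidi holds 100% of Crestway, so Chidi controls Crestway.
Oakfield and Chidi together hold 35% + 65% = 100% of Cobalt, so Chidi controls Cobalt.
Cobalt and Oakfield together hold 51% + 43% = 94% of Northlake, so Chidi controls Northlake.
Oakfield and Chidi and Cobalt together hold 8% + 37% + 55% = 100% of Halcyon, so Chidi controls Halcyon.
No other company's threshold is met.
Chidi controls 5 companies.

5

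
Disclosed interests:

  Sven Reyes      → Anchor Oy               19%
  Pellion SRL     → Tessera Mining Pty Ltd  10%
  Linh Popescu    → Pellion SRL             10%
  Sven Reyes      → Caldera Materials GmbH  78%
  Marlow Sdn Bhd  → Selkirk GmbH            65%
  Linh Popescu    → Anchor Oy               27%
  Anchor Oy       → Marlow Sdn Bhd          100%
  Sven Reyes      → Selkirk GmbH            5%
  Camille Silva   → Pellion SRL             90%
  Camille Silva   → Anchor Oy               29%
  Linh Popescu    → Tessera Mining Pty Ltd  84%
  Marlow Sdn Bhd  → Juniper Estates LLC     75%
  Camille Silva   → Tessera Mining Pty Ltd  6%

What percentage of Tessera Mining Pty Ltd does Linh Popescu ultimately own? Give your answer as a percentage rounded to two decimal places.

Linh reaches Tessera along 2 paths.
Direct stake: 84% = 84%.
Via Pellion: 10% × 10% = 1%.
Total: 84% + 1% = 85%.
Rounded: 85.00%.

85.00%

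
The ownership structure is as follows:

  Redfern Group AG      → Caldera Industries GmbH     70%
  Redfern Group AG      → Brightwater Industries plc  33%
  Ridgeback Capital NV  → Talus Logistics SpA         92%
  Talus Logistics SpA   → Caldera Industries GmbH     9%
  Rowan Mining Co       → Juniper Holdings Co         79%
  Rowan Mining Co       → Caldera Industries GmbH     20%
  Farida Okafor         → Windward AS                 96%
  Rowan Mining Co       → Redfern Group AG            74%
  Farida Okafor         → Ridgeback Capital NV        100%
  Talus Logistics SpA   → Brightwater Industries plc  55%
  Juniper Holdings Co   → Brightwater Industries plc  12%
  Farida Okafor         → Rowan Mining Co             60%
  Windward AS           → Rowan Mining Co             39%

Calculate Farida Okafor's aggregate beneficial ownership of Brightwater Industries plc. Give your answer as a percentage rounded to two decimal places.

83.63%

Farida reaches Brightwater along 5 paths.
Via Rowan → Redfern: 60% × 74% × 33% = 14.652%.
Via Windward → Rowan → Redfern: 96% × 39% × 74% × 33% = 9.142848%.
Via Rowan → Juniper: 60% × 79% × 12% = 5.688%.
Via Windward → Rowan → Juniper: 96% × 39% × 79% × 12% = 3.549312%.
Via Ridgeback → Talus: 100% × 92% × 55% = 50.6%.
Total: 14.652% + 9.142848% + 5.688% + 3.549312% + 50.6% = 83.63216%.
Rounded: 83.63%.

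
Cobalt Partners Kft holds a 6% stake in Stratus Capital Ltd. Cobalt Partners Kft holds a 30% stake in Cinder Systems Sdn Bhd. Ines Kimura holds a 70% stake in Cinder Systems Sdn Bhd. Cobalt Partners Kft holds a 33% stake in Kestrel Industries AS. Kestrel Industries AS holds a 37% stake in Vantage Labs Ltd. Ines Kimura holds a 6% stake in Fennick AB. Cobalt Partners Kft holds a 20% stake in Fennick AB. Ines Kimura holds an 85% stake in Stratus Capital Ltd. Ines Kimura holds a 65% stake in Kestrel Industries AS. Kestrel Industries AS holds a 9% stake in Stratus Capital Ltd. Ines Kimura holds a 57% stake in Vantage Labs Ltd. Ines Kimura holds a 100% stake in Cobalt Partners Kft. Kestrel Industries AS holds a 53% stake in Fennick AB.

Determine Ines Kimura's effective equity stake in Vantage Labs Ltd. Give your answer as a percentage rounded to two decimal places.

Ines reaches Vantage along 3 paths.
Via Kestrel: 65% × 37% = 24.05%.
Via Cobalt → Kestrel: 100% × 33% × 37% = 12.21%.
Direct stake: 57% = 57%.
Total: 24.05% + 12.21% + 57% = 93.26%.

93.26%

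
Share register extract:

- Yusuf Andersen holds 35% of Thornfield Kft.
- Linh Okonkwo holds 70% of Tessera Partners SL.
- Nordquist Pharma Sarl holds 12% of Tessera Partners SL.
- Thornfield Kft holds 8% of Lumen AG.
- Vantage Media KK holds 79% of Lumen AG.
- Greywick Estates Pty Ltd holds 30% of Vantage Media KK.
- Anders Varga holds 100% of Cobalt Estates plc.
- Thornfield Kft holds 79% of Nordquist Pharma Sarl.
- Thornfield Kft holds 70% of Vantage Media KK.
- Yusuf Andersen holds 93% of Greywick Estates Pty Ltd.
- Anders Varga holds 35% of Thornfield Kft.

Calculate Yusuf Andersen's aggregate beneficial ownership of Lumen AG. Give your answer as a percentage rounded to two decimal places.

Yusuf reaches Lumen along 3 paths.
Via Thornfield → Vantage: 35% × 70% × 79% = 19.355%.
Via Greywick → Vantage: 93% × 30% × 79% = 22.041%.
Via Thornfield: 35% × 8% = 2.8%.
Total: 19.355% + 22.041% + 2.8% = 44.196%.
Rounded: 44.20%.

44.20%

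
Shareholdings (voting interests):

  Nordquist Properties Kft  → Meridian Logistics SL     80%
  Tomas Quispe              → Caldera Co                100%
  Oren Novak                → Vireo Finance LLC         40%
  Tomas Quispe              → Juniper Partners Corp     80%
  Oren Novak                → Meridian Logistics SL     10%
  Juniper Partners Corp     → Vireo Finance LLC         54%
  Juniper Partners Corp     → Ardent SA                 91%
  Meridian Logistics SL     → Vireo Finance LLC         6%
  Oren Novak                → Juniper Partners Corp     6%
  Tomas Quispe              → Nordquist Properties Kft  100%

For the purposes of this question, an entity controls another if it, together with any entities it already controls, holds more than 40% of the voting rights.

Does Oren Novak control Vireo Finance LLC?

No

Oren's largest direct stake is 40% in Vireo, which does not meet the threshold, so Oren controls no company.
In Vireo, Oren's side holds only 40%, not > 40%.
So Oren does not control Vireo.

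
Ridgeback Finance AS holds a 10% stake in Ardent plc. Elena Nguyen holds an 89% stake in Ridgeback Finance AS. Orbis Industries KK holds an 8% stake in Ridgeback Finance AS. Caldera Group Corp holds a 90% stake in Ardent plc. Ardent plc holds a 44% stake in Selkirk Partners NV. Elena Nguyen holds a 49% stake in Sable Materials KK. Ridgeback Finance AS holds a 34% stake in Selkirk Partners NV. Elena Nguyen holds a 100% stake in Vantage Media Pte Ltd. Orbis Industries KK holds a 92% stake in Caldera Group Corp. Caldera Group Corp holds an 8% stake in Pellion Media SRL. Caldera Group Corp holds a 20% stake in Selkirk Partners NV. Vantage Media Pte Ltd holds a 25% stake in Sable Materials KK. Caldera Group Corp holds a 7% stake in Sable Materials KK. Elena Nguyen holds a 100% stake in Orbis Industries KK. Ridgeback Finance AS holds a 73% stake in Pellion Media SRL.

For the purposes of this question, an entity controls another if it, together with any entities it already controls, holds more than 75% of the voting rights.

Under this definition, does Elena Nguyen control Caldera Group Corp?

Elena holds 100% of Orbis, so Elena controls Orbis.
Orbis holds 92% of Caldera, so Elena controls Caldera.

Yes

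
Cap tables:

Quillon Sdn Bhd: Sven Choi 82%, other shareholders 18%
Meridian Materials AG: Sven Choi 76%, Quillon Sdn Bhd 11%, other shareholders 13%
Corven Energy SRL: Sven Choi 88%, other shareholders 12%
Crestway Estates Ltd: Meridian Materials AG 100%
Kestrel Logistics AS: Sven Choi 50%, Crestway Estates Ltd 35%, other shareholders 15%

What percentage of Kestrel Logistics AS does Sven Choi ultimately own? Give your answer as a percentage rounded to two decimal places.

79.76%

Sven reaches Kestrel along 3 paths.
Direct stake: 50% = 50%.
Via Meridian → Crestway: 76% × 100% × 35% = 26.6%.
Via Quillon → Meridian → Crestway: 82% × 11% × 100% × 35% = 3.157%.
Total: 50% + 26.6% + 3.157% = 79.757%.
Rounded: 79.76%.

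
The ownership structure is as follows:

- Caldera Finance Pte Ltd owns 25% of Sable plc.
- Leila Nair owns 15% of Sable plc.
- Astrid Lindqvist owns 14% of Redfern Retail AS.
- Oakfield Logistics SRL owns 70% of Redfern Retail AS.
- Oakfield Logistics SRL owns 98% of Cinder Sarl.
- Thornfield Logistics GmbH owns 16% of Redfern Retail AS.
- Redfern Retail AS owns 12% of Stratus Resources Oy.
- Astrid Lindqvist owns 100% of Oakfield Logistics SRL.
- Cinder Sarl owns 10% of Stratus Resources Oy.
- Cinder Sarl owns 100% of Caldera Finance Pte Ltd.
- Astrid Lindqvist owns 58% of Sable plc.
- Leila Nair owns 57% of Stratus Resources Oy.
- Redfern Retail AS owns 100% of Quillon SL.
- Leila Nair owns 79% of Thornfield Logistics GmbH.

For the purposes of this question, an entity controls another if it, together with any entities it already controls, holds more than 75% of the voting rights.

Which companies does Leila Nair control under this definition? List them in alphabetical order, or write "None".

Thornfield Logistics GmbH

Leila holds 79% of Thornfield, so Leila controls Thornfield.
No other company's threshold is met.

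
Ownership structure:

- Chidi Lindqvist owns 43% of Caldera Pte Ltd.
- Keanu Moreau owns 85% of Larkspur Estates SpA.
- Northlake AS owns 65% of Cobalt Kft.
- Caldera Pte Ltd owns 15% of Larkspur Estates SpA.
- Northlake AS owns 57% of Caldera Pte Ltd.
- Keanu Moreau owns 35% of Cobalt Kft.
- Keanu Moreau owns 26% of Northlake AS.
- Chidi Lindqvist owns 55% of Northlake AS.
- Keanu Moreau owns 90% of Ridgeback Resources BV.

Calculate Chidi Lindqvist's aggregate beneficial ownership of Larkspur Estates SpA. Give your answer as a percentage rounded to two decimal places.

Chidi reaches Larkspur along 2 paths.
Via Caldera: 43% × 15% = 6.45%.
Via Northlake → Caldera: 55% × 57% × 15% = 4.7025%.
Total: 6.45% + 4.7025% = 11.1525%.
Rounded: 11.15%.

11.15%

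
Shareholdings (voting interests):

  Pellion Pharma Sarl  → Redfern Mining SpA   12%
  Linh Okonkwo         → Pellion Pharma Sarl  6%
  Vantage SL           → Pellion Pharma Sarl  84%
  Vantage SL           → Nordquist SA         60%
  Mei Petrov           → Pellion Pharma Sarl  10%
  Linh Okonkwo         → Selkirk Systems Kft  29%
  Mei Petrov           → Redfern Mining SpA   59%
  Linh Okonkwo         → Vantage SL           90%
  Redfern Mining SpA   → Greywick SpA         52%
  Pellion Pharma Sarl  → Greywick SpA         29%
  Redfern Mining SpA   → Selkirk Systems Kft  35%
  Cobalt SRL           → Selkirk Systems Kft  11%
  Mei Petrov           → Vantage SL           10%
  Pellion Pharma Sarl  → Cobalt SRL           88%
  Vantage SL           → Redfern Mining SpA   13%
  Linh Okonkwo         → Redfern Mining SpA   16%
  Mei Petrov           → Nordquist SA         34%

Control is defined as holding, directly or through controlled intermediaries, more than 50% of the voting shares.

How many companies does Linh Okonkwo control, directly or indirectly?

Linh holds 90% of Vantage, so Linh controls Vantage.
Linh and Vantage together hold 6% + 84% = 90% of Pellion, so Linh controls Pellion.
Pellion holds 88% of Cobalt, so Linh controls Cobalt.
Vantage holds 60% of Nordquist, so Linh controls Nordquist.
No other company's threshold is met.
Linh controls 4 companies.

4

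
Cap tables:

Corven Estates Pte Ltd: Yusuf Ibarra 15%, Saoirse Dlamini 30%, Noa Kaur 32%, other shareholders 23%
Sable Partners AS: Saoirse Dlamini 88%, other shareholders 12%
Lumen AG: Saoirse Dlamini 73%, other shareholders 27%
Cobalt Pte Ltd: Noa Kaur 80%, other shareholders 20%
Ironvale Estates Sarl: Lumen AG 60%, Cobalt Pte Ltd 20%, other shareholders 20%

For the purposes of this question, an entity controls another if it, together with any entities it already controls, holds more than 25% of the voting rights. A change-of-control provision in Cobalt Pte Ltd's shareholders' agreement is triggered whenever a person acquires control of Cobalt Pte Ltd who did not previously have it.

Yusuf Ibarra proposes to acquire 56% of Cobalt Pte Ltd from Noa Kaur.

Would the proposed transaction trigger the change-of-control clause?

Yes

The purchase adds only to Yusuf's holdings (Noa's stake shrinks), so Yusuf is the only person who could newly come to control Cobalt.
Yusuf's largest direct stake is 15% in Corven, which does not meet the threshold, so Yusuf controls no company.
Neither Yusuf nor any entity Yusuf controls holds any voting interest in Cobalt.
So before the transaction, Yusuf does not control Cobalt.
After the purchase, Yusuf holds 56% of Cobalt directly, and Noa's stake falls to 24%.
Yusuf holds 56% of Cobalt, so Yusuf controls Cobalt.
Yusuf did not control Cobalt before and does after, so the clause is triggered.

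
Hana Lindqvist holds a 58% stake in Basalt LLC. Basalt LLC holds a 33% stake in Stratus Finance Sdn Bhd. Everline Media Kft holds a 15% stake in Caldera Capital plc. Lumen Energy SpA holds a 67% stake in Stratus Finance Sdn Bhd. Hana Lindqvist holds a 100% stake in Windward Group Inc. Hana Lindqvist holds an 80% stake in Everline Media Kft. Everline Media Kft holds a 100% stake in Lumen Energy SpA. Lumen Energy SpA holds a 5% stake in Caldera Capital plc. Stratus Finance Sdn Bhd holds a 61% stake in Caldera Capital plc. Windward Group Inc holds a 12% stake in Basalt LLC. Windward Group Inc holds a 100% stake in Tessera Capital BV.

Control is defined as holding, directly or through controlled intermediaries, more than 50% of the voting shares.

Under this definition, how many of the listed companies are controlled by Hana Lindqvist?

7

Hana holds 80% of Everline, so Hana controls Everline.
Hana holds 100% of Windward, so Hana controls Windward.
Hana and Windward together hold 58% + 12% = 70% of Basalt, so Hana controls Basalt.
Everline holds 100% of Lumen, so Hana controls Lumen.
Basalt and Lumen together hold 33% + 67% = 100% of Stratus, so Hana controls Stratus.
Windward holds 100% of Tessera, so Hana controls Tessera.
Everline and Lumen and Stratus together hold 15% + 5% + 61% = 81% of Caldera, so Hana controls Caldera.
Hana controls 7 companies.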